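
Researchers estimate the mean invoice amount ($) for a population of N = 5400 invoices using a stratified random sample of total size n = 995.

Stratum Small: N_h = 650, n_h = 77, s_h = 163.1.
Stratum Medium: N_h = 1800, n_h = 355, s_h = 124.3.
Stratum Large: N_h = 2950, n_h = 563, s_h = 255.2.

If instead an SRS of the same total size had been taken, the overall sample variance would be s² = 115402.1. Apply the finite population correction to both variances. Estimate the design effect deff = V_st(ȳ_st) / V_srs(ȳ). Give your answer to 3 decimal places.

V̂(ȳ_st) = Σ W_h² (1 − n_h/N_h) s_h²/n_h, with W_h = N_h/N and N = 5400:
  stratum Small: (650/5400)²·(1 − 77/650)·163.1²/77 = 4.41263
  stratum Medium: (1800/5400)²·(1 − 355/1800)·124.3²/355 = 3.8821
  stratum Large: (2950/5400)²·(1 − 563/2950)·255.2²/563 = 27.9344
V_st = 36.2292
V_srs = (1 − 995/5400)·115402.1/995 = 94.6113
deff = V_st / V_srs = 36.2292/94.6113 = 0.3829

deff ≈ 0.383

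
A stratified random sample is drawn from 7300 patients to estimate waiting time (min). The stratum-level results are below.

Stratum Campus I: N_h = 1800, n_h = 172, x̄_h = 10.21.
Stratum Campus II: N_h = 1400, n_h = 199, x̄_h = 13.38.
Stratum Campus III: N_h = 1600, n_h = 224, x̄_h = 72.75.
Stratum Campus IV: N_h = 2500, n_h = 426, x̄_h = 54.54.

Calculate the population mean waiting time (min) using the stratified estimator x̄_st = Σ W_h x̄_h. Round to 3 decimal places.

x̄_st ≈ 39.707

N = Σ N_h = 7300. Stratum weights W_h = N_h/N.
x̄_st = (1800·10.21 + 1400·13.38 + 1600·72.75 + 2500·54.54) / 7300 = 39.70685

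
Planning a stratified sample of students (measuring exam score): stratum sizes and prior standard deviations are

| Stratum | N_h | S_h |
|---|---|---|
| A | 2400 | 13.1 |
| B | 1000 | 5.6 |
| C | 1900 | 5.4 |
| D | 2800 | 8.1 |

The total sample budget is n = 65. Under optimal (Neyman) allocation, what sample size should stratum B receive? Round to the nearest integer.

Neyman allocation: n_h = n · N_h S_h / Σ N_i S_i, with n = 65.
  stratum A: N_h·S_h = 2400·13.1 = 31440.00
  stratum B: N_h·S_h = 1000·5.6 = 5600.00
  stratum C: N_h·S_h = 1900·5.4 = 10260.00
  stratum D: N_h·S_h = 2800·8.1 = 22680.00
Σ N_h S_h = 69980.00
n for stratum B = 65·5600.00/69980.00 = 5.201 → 5

5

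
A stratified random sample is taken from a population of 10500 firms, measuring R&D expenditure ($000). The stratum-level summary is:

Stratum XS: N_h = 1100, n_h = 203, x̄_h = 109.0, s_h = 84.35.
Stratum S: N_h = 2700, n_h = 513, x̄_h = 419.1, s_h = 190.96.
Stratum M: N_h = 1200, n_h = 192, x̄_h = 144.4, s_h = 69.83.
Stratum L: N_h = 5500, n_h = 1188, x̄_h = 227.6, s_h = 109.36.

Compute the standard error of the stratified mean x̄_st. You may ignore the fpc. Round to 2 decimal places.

SE(x̄_st) ≈ 2.86

V̂(x̄_st) = Σ W_h² s_h²/n_h, with W_h = N_h/N and N = 10500:
  stratum XS: (1100/10500)²·84.35²/203 = 0.384663
  stratum S: (2700/10500)²·190.96²/513 = 4.7002
  stratum M: (1200/10500)²·69.83²/192 = 0.331716
  stratum L: (5500/10500)²·109.36²/1188 = 2.76215
V̂(x̄_st) = 8.17873
SE(x̄_st) = √8.17873 = 2.85985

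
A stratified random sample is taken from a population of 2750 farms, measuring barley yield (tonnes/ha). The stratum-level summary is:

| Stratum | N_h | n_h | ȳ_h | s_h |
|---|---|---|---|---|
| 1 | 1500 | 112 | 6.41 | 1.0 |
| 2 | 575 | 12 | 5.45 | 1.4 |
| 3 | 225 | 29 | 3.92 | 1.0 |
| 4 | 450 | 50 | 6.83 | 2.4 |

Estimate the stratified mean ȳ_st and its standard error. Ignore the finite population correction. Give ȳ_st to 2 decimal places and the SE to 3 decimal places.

ȳ_st = Σ W_h ȳ_h = (1500·6.41 + 575·5.45 + 225·3.92 + 450·6.83)/2750 = 6.07427
V̂(ȳ_st) = Σ W_h² s_h²/n_h, with W_h = N_h/N and N = 2750:
  stratum 1: (1500/2750)²·1.0²/112 = 0.00265643
  stratum 2: (575/2750)²·1.4²/12 = 0.00714077
  stratum 3: (225/2750)²·1.0²/29 = 0.000230835
  stratum 4: (450/2750)²·2.4²/50 = 0.00308469
V̂(ȳ_st) = 0.0131127
SE(ȳ_st) = √0.0131127 = 0.114511

ȳ_st ≈ 6.07, SE ≈ 0.115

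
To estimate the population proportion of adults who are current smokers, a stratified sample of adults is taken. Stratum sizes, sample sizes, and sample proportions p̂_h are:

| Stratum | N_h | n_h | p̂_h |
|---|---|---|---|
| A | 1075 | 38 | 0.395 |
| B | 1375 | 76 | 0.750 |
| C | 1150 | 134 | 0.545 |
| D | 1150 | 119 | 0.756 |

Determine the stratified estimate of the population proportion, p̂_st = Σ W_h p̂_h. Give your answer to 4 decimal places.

p̂_st ≈ 0.6215

N = 4750; stratum weights W_h = N_h/N.
p̂_st = Σ W_h p̂_h = (1075·0.395 + 1375·0.750 + 1150·0.545 + 1150·0.756)/4750 = 0.62148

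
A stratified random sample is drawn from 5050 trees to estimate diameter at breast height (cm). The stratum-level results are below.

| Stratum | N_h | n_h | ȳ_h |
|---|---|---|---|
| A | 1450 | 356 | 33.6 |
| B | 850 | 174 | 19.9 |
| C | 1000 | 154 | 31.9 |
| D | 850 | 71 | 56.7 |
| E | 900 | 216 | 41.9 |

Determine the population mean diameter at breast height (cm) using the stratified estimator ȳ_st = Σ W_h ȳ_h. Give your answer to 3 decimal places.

N = Σ N_h = 5050. Stratum weights W_h = N_h/N.
ȳ_st = (1450·33.6 + 850·19.9 + 1000·31.9 + 850·56.7 + 900·41.9) / 5050 = 36.32475

ȳ_st ≈ 36.325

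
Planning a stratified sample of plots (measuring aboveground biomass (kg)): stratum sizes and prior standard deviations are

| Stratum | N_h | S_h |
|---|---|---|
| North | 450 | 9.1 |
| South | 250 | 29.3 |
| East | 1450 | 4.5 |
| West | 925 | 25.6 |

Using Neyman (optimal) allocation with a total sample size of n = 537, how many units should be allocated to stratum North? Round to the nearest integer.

Neyman allocation: n_h = n · N_h S_h / Σ N_i S_i, with n = 537.
  stratum North: N_h·S_h = 450·9.1 = 4095.00
  stratum South: N_h·S_h = 250·29.3 = 7325.00
  stratum East: N_h·S_h = 1450·4.5 = 6525.00
  stratum West: N_h·S_h = 925·25.6 = 23680.00
Σ N_h S_h = 41625.00
n for stratum North = 537·4095.00/41625.00 = 52.829 → 53

53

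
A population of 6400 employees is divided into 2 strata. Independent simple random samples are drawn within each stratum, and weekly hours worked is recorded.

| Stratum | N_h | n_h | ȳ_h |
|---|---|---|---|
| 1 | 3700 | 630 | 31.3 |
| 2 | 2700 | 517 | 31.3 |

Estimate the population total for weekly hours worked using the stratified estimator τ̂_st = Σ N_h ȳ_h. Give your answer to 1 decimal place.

τ̂_st = Σ N_h ȳ_h = 3700·31.3 + 2700·31.3 = 200320.0

τ̂_st ≈ 200320.0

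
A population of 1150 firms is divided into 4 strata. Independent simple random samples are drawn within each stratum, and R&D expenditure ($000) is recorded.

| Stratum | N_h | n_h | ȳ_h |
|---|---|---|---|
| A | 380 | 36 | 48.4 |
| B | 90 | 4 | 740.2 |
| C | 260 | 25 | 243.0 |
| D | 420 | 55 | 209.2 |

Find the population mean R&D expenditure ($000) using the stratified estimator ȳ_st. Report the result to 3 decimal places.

ȳ_st ≈ 205.264

N = Σ N_h = 1150. Stratum weights W_h = N_h/N.
ȳ_st = (380·48.4 + 90·740.2 + 260·243.0 + 420·209.2) / 1150 = 205.26435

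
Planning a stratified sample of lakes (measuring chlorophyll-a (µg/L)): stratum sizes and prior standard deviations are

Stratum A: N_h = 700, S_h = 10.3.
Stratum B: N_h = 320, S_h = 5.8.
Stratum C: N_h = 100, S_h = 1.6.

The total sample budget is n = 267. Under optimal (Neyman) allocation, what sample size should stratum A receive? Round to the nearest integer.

Neyman allocation: n_h = n · N_h S_h / Σ N_i S_i, with n = 267.
  stratum A: N_h·S_h = 700·10.3 = 7210.00
  stratum B: N_h·S_h = 320·5.8 = 1856.00
  stratum C: N_h·S_h = 100·1.6 = 160.00
Σ N_h S_h = 9226.00
n for stratum A = 267·7210.00/9226.00 = 208.657 → 209

209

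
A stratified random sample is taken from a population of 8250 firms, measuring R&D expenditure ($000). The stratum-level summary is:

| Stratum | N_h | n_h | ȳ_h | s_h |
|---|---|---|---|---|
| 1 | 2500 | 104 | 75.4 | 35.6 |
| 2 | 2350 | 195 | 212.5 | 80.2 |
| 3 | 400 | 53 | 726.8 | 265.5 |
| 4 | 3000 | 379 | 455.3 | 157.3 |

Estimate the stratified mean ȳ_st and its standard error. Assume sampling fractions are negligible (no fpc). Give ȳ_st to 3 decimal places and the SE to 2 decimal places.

ȳ_st ≈ 284.181, SE ≈ 3.94

ȳ_st = Σ W_h ȳ_h = (2500·75.4 + 2350·212.5 + 400·726.8 + 3000·455.3)/8250 = 284.18121
V̂(ȳ_st) = Σ W_h² s_h²/n_h, with W_h = N_h/N and N = 8250:
  stratum 1: (2500/8250)²·35.6²/104 = 1.11902
  stratum 2: (2350/8250)²·80.2²/195 = 2.67634
  stratum 3: (400/8250)²·265.5²/53 = 3.12655
  stratum 4: (3000/8250)²·157.3²/379 = 8.63282
V̂(ȳ_st) = 15.5547
SE(ȳ_st) = √15.5547 = 3.94395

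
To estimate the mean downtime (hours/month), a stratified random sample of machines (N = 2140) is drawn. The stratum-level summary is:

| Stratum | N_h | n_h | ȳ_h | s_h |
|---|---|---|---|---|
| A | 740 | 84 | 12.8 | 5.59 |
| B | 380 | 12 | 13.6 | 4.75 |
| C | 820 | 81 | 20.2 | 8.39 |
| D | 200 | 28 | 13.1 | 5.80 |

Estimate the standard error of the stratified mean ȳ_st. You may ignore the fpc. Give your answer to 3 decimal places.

V̂(ȳ_st) = Σ W_h² s_h²/n_h, with W_h = N_h/N and N = 2140:
  stratum A: (740/2140)²·5.59²/84 = 0.0444816
  stratum B: (380/2140)²·4.75²/12 = 0.0592851
  stratum C: (820/2140)²·8.39²/81 = 0.127597
  stratum D: (200/2140)²·5.80²/28 = 0.0104937
V̂(ȳ_st) = 0.241857
SE(ȳ_st) = √0.241857 = 0.49179

SE(ȳ_st) ≈ 0.492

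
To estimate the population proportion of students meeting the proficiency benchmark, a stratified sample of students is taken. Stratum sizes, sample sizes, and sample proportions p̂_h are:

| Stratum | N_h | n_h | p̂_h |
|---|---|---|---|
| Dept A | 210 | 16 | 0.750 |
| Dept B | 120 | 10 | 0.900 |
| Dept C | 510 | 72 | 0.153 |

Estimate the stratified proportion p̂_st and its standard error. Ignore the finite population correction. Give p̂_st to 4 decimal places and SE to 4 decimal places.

N = 840; stratum weights W_h = N_h/N.
p̂_st = Σ W_h p̂_h = (210·0.750 + 120·0.900 + 510·0.153)/840 = 0.40896
V̂(p̂_st) = Σ W_h² p̂_h(1−p̂_h)/(n_h−1):
  stratum Dept A: (210/840)²·0.750·0.250/15 = 0.00078125
  stratum Dept B: (120/840)²·0.900·0.100/9 = 0.000204082
  stratum Dept C: (510/840)²·0.153·0.847/71 = 0.000672819
V̂(p̂_st) = 0.00165815; SE = √V̂ = 0.0407204

p̂_st ≈ 0.4090, SE ≈ 0.0407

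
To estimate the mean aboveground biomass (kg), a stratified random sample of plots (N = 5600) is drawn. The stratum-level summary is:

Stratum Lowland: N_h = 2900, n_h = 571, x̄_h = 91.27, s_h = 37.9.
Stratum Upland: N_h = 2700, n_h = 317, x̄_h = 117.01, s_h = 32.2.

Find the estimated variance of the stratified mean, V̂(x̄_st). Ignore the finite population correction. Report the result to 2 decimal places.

V̂(x̄_st) ≈ 1.43

V̂(x̄_st) = Σ W_h² s_h²/n_h, with W_h = N_h/N and N = 5600:
  stratum Lowland: (2900/5600)²·37.9²/571 = 0.674625
  stratum Upland: (2700/5600)²·32.2²/317 = 0.760333
V̂(x̄_st) = 1.43496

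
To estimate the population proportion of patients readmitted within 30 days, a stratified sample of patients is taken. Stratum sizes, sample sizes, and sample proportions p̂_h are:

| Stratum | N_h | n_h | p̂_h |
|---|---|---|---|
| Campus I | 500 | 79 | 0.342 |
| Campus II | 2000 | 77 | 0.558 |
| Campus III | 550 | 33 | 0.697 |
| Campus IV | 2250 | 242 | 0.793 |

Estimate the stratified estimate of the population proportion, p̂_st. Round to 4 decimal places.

p̂_st ≈ 0.6518

N = 5300; stratum weights W_h = N_h/N.
p̂_st = Σ W_h p̂_h = (500·0.342 + 2000·0.558 + 550·0.697 + 2250·0.793)/5300 = 0.65181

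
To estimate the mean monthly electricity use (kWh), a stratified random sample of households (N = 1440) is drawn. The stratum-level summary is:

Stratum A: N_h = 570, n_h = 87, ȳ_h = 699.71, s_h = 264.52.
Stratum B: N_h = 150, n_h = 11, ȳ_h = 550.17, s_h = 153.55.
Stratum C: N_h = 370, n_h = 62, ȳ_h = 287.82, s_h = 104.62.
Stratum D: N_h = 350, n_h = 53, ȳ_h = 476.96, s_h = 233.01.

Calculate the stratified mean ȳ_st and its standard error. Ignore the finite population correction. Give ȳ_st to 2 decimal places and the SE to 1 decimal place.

ȳ_st = Σ W_h ȳ_h = (570·699.71 + 150·550.17 + 370·287.82 + 350·476.96)/1440 = 524.15944
V̂(ȳ_st) = Σ W_h² s_h²/n_h, with W_h = N_h/N and N = 1440:
  stratum A: (570/1440)²·264.52²/87 = 126.015
  stratum B: (150/1440)²·153.55²/11 = 23.2576
  stratum C: (370/1440)²·104.62²/62 = 11.6551
  stratum D: (350/1440)²·233.01²/53 = 60.518
V̂(ȳ_st) = 221.446
SE(ȳ_st) = √221.446 = 14.8811

ȳ_st ≈ 524.16, SE ≈ 14.9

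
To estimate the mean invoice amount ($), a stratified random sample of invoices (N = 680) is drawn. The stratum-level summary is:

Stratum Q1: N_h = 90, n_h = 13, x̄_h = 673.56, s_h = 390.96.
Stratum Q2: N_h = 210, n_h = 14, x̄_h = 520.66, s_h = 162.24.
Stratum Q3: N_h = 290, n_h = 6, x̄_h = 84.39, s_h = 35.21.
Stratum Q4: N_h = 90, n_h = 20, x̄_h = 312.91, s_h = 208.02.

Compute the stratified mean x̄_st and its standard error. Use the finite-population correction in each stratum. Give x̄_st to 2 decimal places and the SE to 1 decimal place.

x̄_st ≈ 327.34, SE ≈ 20.2

x̄_st = Σ W_h x̄_h = (90·673.56 + 210·520.66 + 290·84.39 + 90·312.91)/680 = 327.34412
V̂(x̄_st) = Σ W_h² (1 − n_h/N_h) s_h²/n_h, with W_h = N_h/N and N = 680:
  stratum Q1: (90/680)²·(1 − 13/90)·390.96²/13 = 176.212
  stratum Q2: (210/680)²·(1 − 14/210)·162.24²/14 = 167.358
  stratum Q3: (290/680)²·(1 − 6/290)·35.21²/6 = 36.8027
  stratum Q4: (90/680)²·(1 − 20/90)·208.02²/20 = 29.4783
V̂(x̄_st) = 409.851
SE(x̄_st) = √409.851 = 20.2448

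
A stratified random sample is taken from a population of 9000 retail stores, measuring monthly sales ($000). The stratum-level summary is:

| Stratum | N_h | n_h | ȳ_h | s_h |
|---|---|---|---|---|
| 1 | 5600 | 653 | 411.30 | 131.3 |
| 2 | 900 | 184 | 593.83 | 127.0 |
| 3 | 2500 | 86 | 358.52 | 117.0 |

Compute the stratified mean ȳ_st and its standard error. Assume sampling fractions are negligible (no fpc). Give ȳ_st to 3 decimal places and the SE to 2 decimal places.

ȳ_st = Σ W_h ȳ_h = (5600·411.30 + 900·593.83 + 2500·358.52)/9000 = 414.89189
V̂(ȳ_st) = Σ W_h² s_h²/n_h, with W_h = N_h/N and N = 9000:
  stratum 1: (5600/9000)²·131.3²/653 = 10.2213
  stratum 2: (900/9000)²·127.0²/184 = 0.876576
  stratum 3: (2500/9000)²·117.0²/86 = 12.282
V̂(ȳ_st) = 23.3799
SE(ȳ_st) = √23.3799 = 4.83527

ȳ_st ≈ 414.892, SE ≈ 4.84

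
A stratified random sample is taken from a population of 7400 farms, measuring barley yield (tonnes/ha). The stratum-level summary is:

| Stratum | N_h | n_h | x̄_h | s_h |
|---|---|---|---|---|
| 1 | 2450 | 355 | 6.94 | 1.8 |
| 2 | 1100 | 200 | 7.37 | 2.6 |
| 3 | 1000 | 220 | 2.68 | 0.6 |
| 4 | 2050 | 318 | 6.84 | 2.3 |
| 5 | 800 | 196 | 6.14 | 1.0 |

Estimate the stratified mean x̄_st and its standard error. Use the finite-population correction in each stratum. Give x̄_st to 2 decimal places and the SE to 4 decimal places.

x̄_st ≈ 6.31, SE ≈ 0.0511

x̄_st = Σ W_h x̄_h = (2450·6.94 + 1100·7.37 + 1000·2.68 + 2050·6.84 + 800·6.14)/7400 = 6.31405
V̂(x̄_st) = Σ W_h² (1 − n_h/N_h) s_h²/n_h, with W_h = N_h/N and N = 7400:
  stratum 1: (2450/7400)²·(1 − 355/2450)·1.8²/355 = 0.000855467
  stratum 2: (1100/7400)²·(1 − 200/1100)·2.6²/200 = 0.000611066
  stratum 3: (1000/7400)²·(1 − 220/1000)·0.6²/220 = 2.33083e-05
  stratum 4: (2050/7400)²·(1 − 318/2050)·2.3²/318 = 0.00107862
  stratum 5: (800/7400)²·(1 − 196/800)·1.0²/196 = 4.50202e-05
V̂(x̄_st) = 0.00261348
SE(x̄_st) = √0.00261348 = 0.0511222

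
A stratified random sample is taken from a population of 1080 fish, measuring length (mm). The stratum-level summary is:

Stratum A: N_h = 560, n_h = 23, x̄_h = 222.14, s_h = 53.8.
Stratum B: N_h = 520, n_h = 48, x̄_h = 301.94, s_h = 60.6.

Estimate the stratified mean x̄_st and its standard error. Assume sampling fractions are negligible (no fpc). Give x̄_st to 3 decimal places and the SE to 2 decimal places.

x̄_st ≈ 260.562, SE ≈ 7.18

x̄_st = Σ W_h x̄_h = (560·222.14 + 520·301.94)/1080 = 260.56222
V̂(x̄_st) = Σ W_h² s_h²/n_h, with W_h = N_h/N and N = 1080:
  stratum A: (560/1080)²·53.8²/23 = 33.8349
  stratum B: (520/1080)²·60.6²/48 = 17.7363
V̂(x̄_st) = 51.5712
SE(x̄_st) = √51.5712 = 7.18131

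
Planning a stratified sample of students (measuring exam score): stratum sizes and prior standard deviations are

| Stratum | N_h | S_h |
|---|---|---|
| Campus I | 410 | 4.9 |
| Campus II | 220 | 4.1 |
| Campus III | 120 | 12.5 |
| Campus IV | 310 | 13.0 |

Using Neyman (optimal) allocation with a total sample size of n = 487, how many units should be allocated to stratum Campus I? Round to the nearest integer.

Neyman allocation: n_h = n · N_h S_h / Σ N_i S_i, with n = 487.
  stratum Campus I: N_h·S_h = 410·4.9 = 2009.00
  stratum Campus II: N_h·S_h = 220·4.1 = 902.00
  stratum Campus III: N_h·S_h = 120·12.5 = 1500.00
  stratum Campus IV: N_h·S_h = 310·13.0 = 4030.00
Σ N_h S_h = 8441.00
n for stratum Campus I = 487·2009.00/8441.00 = 115.908 → 116

116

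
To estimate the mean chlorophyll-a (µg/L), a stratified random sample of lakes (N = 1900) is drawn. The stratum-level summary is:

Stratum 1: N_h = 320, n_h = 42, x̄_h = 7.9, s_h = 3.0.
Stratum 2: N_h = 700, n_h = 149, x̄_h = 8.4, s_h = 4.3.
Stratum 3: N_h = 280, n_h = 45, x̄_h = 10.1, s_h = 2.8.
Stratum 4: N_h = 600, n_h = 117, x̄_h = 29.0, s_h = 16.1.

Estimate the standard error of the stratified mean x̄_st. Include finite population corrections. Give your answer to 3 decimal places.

V̂(x̄_st) = Σ W_h² (1 − n_h/N_h) s_h²/n_h, with W_h = N_h/N and N = 1900:
  stratum 1: (320/1900)²·(1 − 42/320)·3.0²/42 = 0.00528057
  stratum 2: (700/1900)²·(1 − 149/700)·4.3²/149 = 0.0132585
  stratum 3: (280/1900)²·(1 − 45/280)·2.8²/45 = 0.00317557
  stratum 4: (600/1900)²·(1 − 117/600)·16.1²/117 = 0.177851
V̂(x̄_st) = 0.199566
SE(x̄_st) = √0.199566 = 0.446728

SE(x̄_st) ≈ 0.447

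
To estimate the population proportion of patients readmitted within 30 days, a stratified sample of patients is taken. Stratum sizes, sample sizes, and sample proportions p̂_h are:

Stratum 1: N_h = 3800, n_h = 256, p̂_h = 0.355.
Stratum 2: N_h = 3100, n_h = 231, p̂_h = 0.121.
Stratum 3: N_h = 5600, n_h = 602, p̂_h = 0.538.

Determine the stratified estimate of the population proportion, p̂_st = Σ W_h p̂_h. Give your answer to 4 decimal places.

N = 12500; stratum weights W_h = N_h/N.
p̂_st = Σ W_h p̂_h = (3800·0.355 + 3100·0.121 + 5600·0.538)/12500 = 0.37895

p̂_st ≈ 0.3790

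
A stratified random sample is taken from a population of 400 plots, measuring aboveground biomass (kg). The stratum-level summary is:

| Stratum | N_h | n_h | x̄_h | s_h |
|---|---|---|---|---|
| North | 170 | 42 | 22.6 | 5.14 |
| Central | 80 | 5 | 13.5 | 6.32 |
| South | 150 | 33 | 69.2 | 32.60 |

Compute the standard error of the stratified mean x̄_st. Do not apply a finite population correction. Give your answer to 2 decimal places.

V̂(x̄_st) = Σ W_h² s_h²/n_h, with W_h = N_h/N and N = 400:
  stratum North: (170/400)²·5.14²/42 = 0.11362
  stratum Central: (80/400)²·6.32²/5 = 0.319539
  stratum South: (150/400)²·32.60²/33 = 4.52881
V̂(x̄_st) = 4.96197
SE(x̄_st) = √4.96197 = 2.22755

SE(x̄_st) ≈ 2.23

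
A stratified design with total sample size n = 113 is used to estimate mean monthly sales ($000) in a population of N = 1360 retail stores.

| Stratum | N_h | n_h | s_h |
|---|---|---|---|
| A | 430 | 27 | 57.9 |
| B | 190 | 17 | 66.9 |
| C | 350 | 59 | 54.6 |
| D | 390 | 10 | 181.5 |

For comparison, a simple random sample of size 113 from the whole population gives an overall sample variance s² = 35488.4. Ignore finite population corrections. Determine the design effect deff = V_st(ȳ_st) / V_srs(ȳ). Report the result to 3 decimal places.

V̂(ȳ_st) = Σ W_h² s_h²/n_h, with W_h = N_h/N and N = 1360:
  stratum A: (430/1360)²·57.9²/27 = 12.4123
  stratum B: (190/1360)²·66.9²/17 = 5.13846
  stratum C: (350/1360)²·54.6²/59 = 3.34651
  stratum D: (390/1360)²·181.5²/10 = 270.897
V_st = 291.795
V_srs = s²/n = 35488.4/113 = 314.057
deff = V_st / V_srs = 291.795/314.057 = 0.9291

deff ≈ 0.929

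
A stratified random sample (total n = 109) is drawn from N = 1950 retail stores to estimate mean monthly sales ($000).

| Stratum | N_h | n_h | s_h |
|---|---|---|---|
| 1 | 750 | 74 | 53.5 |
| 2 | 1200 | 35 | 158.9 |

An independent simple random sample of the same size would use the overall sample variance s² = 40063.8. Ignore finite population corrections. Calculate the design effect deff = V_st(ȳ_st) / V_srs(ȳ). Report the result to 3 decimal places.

V̂(ȳ_st) = Σ W_h² s_h²/n_h, with W_h = N_h/N and N = 1950:
  stratum 1: (750/1950)²·53.5²/74 = 5.72175
  stratum 2: (1200/1950)²·158.9²/35 = 273.195
V_st = 278.917
V_srs = s²/n = 40063.8/109 = 367.558
deff = V_st / V_srs = 278.917/367.558 = 0.7588

deff ≈ 0.759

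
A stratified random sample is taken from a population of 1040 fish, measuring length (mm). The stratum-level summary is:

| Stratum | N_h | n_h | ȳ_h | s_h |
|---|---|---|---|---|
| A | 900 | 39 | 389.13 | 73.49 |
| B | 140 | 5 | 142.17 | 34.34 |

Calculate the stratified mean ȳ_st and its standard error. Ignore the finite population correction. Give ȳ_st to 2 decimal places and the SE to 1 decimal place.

ȳ_st = Σ W_h ȳ_h = (900·389.13 + 140·142.17)/1040 = 355.88538
V̂(ȳ_st) = Σ W_h² s_h²/n_h, with W_h = N_h/N and N = 1040:
  stratum A: (900/1040)²·73.49²/39 = 103.708
  stratum B: (140/1040)²·34.34²/5 = 4.27386
V̂(ȳ_st) = 107.981
SE(ȳ_st) = √107.981 = 10.3914

ȳ_st ≈ 355.89, SE ≈ 10.4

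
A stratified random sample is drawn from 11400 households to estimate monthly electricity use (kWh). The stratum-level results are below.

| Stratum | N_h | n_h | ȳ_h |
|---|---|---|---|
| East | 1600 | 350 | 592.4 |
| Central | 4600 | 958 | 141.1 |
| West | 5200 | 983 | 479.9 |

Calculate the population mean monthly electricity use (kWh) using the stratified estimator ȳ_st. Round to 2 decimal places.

ȳ_st ≈ 358.98

N = Σ N_h = 11400. Stratum weights W_h = N_h/N.
ȳ_st = (1600·592.4 + 4600·141.1 + 5200·479.9) / 11400 = 358.9807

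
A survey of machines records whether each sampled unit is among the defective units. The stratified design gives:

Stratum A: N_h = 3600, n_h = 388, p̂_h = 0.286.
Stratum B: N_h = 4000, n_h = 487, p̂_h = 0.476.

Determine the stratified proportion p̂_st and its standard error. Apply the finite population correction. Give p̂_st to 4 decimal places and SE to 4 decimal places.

p̂_st ≈ 0.3860, SE ≈ 0.0152

N = 7600; stratum weights W_h = N_h/N.
p̂_st = Σ W_h p̂_h = (3600·0.286 + 4000·0.476)/7600 = 0.38600
V̂(p̂_st) = Σ W_h² (1 − n_h/N_h) p̂_h(1−p̂_h)/(n_h−1):
  stratum A: (3600/7600)²·(1 − 388/3600)·0.286·0.714/387 = 0.000105634
  stratum B: (4000/7600)²·(1 − 487/4000)·0.476·0.524/486 = 0.000124857
V̂(p̂_st) = 0.000230491; SE = √V̂ = 0.0151819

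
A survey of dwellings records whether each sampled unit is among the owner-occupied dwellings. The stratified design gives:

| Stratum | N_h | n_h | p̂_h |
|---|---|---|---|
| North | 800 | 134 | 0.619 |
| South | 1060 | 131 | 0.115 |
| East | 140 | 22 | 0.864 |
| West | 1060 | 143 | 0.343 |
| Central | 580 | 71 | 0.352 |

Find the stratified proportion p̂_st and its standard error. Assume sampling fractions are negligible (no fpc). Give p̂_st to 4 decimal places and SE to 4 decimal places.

N = 3640; stratum weights W_h = N_h/N.
p̂_st = Σ W_h p̂_h = (800·0.619 + 1060·0.115 + 140·0.864 + 1060·0.343 + 580·0.352)/3640 = 0.35874
V̂(p̂_st) = Σ W_h² p̂_h(1−p̂_h)/(n_h−1):
  stratum North: (800/3640)²·0.619·0.381/133 = 8.56527e-05
  stratum South: (1060/3640)²·0.115·0.885/130 = 6.63906e-05
  stratum East: (140/3640)²·0.864·0.136/21 = 8.27726e-06
  stratum West: (1060/3640)²·0.343·0.657/142 = 0.00013458
  stratum Central: (580/3640)²·0.352·0.648/70 = 8.27319e-05
V̂(p̂_st) = 0.000377632; SE = √V̂ = 0.0194328

p̂_st ≈ 0.3587, SE ≈ 0.0194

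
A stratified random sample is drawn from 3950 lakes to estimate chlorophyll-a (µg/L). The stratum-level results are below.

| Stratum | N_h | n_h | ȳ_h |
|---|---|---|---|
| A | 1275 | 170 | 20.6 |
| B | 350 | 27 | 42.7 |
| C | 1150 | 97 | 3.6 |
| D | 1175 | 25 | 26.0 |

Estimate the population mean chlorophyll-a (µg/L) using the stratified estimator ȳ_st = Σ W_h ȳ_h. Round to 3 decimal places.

N = Σ N_h = 3950. Stratum weights W_h = N_h/N.
ȳ_st = (1275·20.6 + 350·42.7 + 1150·3.6 + 1175·26.0) / 3950 = 19.21519

ȳ_st ≈ 19.215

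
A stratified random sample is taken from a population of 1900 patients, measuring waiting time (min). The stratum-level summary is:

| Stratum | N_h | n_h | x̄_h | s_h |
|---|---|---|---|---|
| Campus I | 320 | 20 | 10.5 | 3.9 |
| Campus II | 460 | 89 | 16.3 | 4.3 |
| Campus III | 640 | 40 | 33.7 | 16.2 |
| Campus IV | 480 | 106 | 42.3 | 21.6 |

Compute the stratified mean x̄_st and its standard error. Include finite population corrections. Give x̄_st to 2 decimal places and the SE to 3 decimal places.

x̄_st = Σ W_h x̄_h = (320·10.5 + 460·16.3 + 640·33.7 + 480·42.3)/1900 = 27.75263
V̂(x̄_st) = Σ W_h² (1 − n_h/N_h) s_h²/n_h, with W_h = N_h/N and N = 1900:
  stratum Campus I: (320/1900)²·(1 − 20/320)·3.9²/20 = 0.0202238
  stratum Campus II: (460/1900)²·(1 − 89/460)·4.3²/89 = 0.00982136
  stratum Campus III: (640/1900)²·(1 − 40/640)·16.2²/40 = 0.697901
  stratum Campus IV: (480/1900)²·(1 − 106/480)·21.6²/106 = 0.218881
V̂(x̄_st) = 0.946827
SE(x̄_st) = √0.946827 = 0.97305

x̄_st ≈ 27.75, SE ≈ 0.973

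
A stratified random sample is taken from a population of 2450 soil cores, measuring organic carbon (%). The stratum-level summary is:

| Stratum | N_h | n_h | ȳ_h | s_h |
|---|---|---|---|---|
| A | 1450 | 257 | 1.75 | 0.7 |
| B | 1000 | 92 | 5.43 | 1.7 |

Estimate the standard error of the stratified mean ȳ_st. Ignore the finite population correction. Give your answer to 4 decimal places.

SE(ȳ_st) ≈ 0.0768

V̂(ȳ_st) = Σ W_h² s_h²/n_h, with W_h = N_h/N and N = 2450:
  stratum A: (1450/2450)²·0.7²/257 = 0.000667831
  stratum B: (1000/2450)²·1.7²/92 = 0.00523333
V̂(ȳ_st) = 0.00590116
SE(ȳ_st) = √0.00590116 = 0.076819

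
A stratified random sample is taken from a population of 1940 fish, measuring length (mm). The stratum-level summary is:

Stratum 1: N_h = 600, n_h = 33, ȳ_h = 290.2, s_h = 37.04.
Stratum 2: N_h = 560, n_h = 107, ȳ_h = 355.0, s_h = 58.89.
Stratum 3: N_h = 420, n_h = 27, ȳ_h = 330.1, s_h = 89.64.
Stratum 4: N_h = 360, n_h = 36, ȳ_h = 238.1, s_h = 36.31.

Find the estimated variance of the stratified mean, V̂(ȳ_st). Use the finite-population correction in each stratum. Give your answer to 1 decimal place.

V̂(ȳ_st) = Σ W_h² (1 − n_h/N_h) s_h²/n_h, with W_h = N_h/N and N = 1940:
  stratum 1: (600/1940)²·(1 − 33/600)·37.04²/33 = 3.75802
  stratum 2: (560/1940)²·(1 − 107/560)·58.89²/107 = 2.18465
  stratum 3: (420/1940)²·(1 − 27/420)·89.64²/27 = 13.052
  stratum 4: (360/1940)²·(1 − 36/360)·36.31²/36 = 1.135
V̂(ȳ_st) = 20.1297

V̂(ȳ_st) ≈ 20.1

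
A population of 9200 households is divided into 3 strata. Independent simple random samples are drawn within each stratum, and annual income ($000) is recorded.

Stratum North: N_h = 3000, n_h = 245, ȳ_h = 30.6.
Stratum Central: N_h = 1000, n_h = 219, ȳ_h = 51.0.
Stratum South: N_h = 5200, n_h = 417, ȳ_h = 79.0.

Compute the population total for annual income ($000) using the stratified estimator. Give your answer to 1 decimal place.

τ̂_st = Σ N_h ȳ_h = 3000·30.6 + 1000·51.0 + 5200·79.0 = 553600.0

τ̂_st ≈ 553600.0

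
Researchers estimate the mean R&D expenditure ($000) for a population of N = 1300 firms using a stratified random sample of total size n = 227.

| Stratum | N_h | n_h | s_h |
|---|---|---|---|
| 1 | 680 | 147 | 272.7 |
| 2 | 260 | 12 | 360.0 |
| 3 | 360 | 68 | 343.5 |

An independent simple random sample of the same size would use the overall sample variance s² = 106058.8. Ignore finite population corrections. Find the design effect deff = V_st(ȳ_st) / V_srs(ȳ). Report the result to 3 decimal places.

deff ≈ 1.506

V̂(ȳ_st) = Σ W_h² s_h²/n_h, with W_h = N_h/N and N = 1300:
  stratum 1: (680/1300)²·272.7²/147 = 138.415
  stratum 2: (260/1300)²·360.0²/12 = 432
  stratum 3: (360/1300)²·343.5²/68 = 133.065
V_st = 703.48
V_srs = s²/n = 106058.8/227 = 467.219
deff = V_st / V_srs = 703.48/467.219 = 1.5057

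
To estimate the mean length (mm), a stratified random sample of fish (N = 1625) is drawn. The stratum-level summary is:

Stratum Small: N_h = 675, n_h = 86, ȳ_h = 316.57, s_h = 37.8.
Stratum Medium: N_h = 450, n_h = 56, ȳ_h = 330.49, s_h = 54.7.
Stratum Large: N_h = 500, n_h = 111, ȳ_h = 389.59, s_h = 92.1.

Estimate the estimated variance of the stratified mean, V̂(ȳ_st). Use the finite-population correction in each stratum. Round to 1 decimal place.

V̂(ȳ_st) = Σ W_h² (1 − n_h/N_h) s_h²/n_h, with W_h = N_h/N and N = 1625:
  stratum Small: (675/1625)²·(1 − 86/675)·37.8²/86 = 2.50148
  stratum Medium: (450/1625)²·(1 − 56/450)·54.7²/56 = 3.58747
  stratum Large: (500/1625)²·(1 − 111/500)·92.1²/111 = 5.62871
V̂(ȳ_st) = 11.7177

V̂(ȳ_st) ≈ 11.7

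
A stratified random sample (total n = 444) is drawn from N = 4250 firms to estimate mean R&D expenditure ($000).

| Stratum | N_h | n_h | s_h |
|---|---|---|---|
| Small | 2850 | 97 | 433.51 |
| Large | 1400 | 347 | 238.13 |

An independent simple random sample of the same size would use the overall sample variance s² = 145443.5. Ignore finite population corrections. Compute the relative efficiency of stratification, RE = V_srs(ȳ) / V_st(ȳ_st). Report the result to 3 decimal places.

V̂(ȳ_st) = Σ W_h² s_h²/n_h, with W_h = N_h/N and N = 4250:
  stratum Small: (2850/4250)²·433.51²/97 = 871.241
  stratum Large: (1400/4250)²·238.13²/347 = 17.7328
V_st = 888.974
V_srs = s²/n = 145443.5/444 = 327.575
Relative efficiency = V_srs / V_st = 327.575/888.974 = 0.3685

RE ≈ 0.368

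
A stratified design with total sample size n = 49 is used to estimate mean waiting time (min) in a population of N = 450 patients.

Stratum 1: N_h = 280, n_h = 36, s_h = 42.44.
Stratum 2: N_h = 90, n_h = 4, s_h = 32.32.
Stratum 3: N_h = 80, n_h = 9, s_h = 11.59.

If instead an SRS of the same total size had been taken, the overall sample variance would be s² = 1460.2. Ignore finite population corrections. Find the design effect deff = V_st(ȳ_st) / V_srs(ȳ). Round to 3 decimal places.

V̂(ȳ_st) = Σ W_h² s_h²/n_h, with W_h = N_h/N and N = 450:
  stratum 1: (280/450)²·42.44²/36 = 19.3704
  stratum 2: (90/450)²·32.32²/4 = 10.4458
  stratum 3: (80/450)²·11.59²/9 = 0.471715
V_st = 30.288
V_srs = s²/n = 1460.2/49 = 29.8
deff = V_st / V_srs = 30.288/29.8 = 1.0164

deff ≈ 1.016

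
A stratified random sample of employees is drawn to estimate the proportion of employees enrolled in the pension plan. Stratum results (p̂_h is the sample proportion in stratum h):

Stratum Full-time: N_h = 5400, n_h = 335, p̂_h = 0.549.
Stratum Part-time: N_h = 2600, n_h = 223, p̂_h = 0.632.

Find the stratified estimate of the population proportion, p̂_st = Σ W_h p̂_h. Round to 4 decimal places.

N = 8000; stratum weights W_h = N_h/N.
p̂_st = Σ W_h p̂_h = (5400·0.549 + 2600·0.632)/8000 = 0.57598

p̂_st ≈ 0.5760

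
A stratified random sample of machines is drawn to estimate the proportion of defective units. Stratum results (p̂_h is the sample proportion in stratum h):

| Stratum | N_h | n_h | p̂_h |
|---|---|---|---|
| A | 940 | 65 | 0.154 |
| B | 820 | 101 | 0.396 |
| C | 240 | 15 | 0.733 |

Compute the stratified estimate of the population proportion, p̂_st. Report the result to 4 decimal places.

p̂_st ≈ 0.3227

N = 2000; stratum weights W_h = N_h/N.
p̂_st = Σ W_h p̂_h = (940·0.154 + 820·0.396 + 240·0.733)/2000 = 0.32270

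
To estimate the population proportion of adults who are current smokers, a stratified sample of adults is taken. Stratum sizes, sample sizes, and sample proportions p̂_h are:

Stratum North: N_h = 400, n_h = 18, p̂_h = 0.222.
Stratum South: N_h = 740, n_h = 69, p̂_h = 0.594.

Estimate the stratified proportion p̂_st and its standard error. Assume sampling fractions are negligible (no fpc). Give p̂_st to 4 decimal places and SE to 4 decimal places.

N = 1140; stratum weights W_h = N_h/N.
p̂_st = Σ W_h p̂_h = (400·0.222 + 740·0.594)/1140 = 0.46347
V̂(p̂_st) = Σ W_h² p̂_h(1−p̂_h)/(n_h−1):
  stratum North: (400/1140)²·0.222·0.778/17 = 0.00125082
  stratum South: (740/1140)²·0.594·0.406/68 = 0.00149437
V̂(p̂_st) = 0.00274518; SE = √V̂ = 0.0523945

p̂_st ≈ 0.4635, SE ≈ 0.0524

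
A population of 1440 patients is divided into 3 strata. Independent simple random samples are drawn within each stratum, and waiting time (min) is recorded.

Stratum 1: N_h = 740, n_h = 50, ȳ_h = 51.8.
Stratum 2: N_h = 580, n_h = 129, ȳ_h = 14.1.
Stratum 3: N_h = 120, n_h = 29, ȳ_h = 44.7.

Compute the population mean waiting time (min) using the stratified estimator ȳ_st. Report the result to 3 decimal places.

ȳ_st ≈ 36.024

N = Σ N_h = 1440. Stratum weights W_h = N_h/N.
ȳ_st = (740·51.8 + 580·14.1 + 120·44.7) / 1440 = 36.02361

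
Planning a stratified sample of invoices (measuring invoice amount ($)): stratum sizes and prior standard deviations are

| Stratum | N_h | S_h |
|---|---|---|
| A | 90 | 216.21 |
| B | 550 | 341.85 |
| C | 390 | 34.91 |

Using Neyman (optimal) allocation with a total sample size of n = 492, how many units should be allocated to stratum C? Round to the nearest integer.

Neyman allocation: n_h = n · N_h S_h / Σ N_i S_i, with n = 492.
  stratum A: N_h·S_h = 90·216.21 = 19458.90
  stratum B: N_h·S_h = 550·341.85 = 188017.50
  stratum C: N_h·S_h = 390·34.91 = 13614.90
Σ N_h S_h = 221091.30
n for stratum C = 492·13614.90/221091.30 = 30.298 → 30

30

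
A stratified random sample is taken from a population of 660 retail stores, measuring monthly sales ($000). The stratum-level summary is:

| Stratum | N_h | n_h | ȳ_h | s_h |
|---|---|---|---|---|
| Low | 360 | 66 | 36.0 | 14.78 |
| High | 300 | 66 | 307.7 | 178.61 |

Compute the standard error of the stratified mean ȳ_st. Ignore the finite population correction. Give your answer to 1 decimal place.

V̂(ȳ_st) = Σ W_h² s_h²/n_h, with W_h = N_h/N and N = 660:
  stratum Low: (360/660)²·14.78²/66 = 0.984741
  stratum High: (300/660)²·178.61²/66 = 99.8671
V̂(ȳ_st) = 100.852
SE(ȳ_st) = √100.852 = 10.0425

SE(ȳ_st) ≈ 10.0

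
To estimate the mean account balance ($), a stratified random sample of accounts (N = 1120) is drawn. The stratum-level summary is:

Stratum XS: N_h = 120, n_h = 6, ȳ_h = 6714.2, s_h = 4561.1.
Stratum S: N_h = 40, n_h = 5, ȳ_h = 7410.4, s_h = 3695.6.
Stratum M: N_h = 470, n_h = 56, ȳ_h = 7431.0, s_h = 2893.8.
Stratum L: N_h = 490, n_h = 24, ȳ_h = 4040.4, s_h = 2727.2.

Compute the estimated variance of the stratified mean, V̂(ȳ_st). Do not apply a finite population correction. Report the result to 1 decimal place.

V̂(ȳ_st) ≈ 128937.4

V̂(ȳ_st) = Σ W_h² s_h²/n_h, with W_h = N_h/N and N = 1120:
  stratum XS: (120/1120)²·4561.1²/6 = 39802.9
  stratum S: (40/1120)²·3695.6²/5 = 3484.05
  stratum M: (470/1120)²·2893.8²/56 = 26333.5
  stratum L: (490/1120)²·2727.2²/24 = 59317
V̂(ȳ_st) = 128937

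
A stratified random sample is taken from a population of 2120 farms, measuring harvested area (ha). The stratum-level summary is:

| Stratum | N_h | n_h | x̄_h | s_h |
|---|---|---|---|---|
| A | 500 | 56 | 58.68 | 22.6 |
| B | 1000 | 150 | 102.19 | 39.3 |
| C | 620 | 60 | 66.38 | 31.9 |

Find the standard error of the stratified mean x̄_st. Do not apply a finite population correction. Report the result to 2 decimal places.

SE(x̄_st) ≈ 2.06

V̂(x̄_st) = Σ W_h² s_h²/n_h, with W_h = N_h/N and N = 2120:
  stratum A: (500/2120)²·22.6²/56 = 0.507338
  stratum B: (1000/2120)²·39.3²/150 = 2.29098
  stratum C: (620/2120)²·31.9²/60 = 1.45058
V̂(x̄_st) = 4.2489
SE(x̄_st) = √4.2489 = 2.06129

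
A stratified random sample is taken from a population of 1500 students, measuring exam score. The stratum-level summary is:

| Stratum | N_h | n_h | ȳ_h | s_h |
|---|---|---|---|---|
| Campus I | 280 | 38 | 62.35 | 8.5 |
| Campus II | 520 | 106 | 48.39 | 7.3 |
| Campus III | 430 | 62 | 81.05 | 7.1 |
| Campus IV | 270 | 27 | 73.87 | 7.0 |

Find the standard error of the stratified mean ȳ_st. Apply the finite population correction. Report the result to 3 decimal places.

SE(ȳ_st) ≈ 0.464

V̂(ȳ_st) = Σ W_h² (1 − n_h/N_h) s_h²/n_h, with W_h = N_h/N and N = 1500:
  stratum Campus I: (280/1500)²·(1 − 38/280)·8.5²/38 = 0.0572592
  stratum Campus II: (520/1500)²·(1 − 106/520)·7.3²/106 = 0.0481018
  stratum Campus III: (430/1500)²·(1 − 62/430)·7.1²/62 = 0.0571819
  stratum Campus IV: (270/1500)²·(1 − 27/270)·7.0²/27 = 0.05292
V̂(ȳ_st) = 0.215463
SE(ȳ_st) = √0.215463 = 0.46418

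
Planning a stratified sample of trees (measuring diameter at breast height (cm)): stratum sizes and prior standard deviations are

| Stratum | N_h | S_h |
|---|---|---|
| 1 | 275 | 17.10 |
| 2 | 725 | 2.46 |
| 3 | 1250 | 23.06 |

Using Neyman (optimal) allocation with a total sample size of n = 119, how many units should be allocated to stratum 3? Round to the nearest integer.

97

Neyman allocation: n_h = n · N_h S_h / Σ N_i S_i, with n = 119.
  stratum 1: N_h·S_h = 275·17.10 = 4702.50
  stratum 2: N_h·S_h = 725·2.46 = 1783.50
  stratum 3: N_h·S_h = 1250·23.06 = 28825.00
Σ N_h S_h = 35311.00
n for stratum 3 = 119·28825.00/35311.00 = 97.142 → 97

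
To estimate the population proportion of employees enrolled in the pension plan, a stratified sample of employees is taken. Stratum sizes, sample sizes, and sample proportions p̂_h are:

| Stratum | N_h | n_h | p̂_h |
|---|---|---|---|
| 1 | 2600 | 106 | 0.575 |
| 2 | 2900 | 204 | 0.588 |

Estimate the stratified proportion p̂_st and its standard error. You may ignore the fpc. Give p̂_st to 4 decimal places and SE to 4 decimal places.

p̂_st ≈ 0.5819, SE ≈ 0.0292

N = 5500; stratum weights W_h = N_h/N.
p̂_st = Σ W_h p̂_h = (2600·0.575 + 2900·0.588)/5500 = 0.58185
V̂(p̂_st) = Σ W_h² p̂_h(1−p̂_h)/(n_h−1):
  stratum 1: (2600/5500)²·0.575·0.425/105 = 0.000520102
  stratum 2: (2900/5500)²·0.588·0.412/203 = 0.000331779
V̂(p̂_st) = 0.000851881; SE = √V̂ = 0.029187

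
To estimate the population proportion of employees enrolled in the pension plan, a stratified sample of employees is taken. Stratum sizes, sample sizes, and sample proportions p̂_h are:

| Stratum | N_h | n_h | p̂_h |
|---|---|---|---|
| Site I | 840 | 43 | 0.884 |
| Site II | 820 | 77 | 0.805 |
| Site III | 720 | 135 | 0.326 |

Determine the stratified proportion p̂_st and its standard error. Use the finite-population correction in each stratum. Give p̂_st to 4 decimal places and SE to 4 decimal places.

N = 2380; stratum weights W_h = N_h/N.
p̂_st = Σ W_h p̂_h = (840·0.884 + 820·0.805 + 720·0.326)/2380 = 0.68797
V̂(p̂_st) = Σ W_h² (1 − n_h/N_h) p̂_h(1−p̂_h)/(n_h−1):
  stratum Site I: (840/2380)²·(1 − 43/840)·0.884·0.116/42 = 0.000288566
  stratum Site II: (820/2380)²·(1 − 77/820)·0.805·0.195/76 = 0.00022216
  stratum Site III: (720/2380)²·(1 − 135/720)·0.326·0.674/134 = 0.000121929
V̂(p̂_st) = 0.000632655; SE = √V̂ = 0.0251526

p̂_st ≈ 0.6880, SE ≈ 0.0252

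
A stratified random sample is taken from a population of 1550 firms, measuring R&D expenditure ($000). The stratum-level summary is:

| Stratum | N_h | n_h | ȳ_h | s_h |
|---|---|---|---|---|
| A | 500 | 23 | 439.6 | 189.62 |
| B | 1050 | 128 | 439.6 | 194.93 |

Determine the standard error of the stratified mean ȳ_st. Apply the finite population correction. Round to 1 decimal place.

V̂(ȳ_st) = Σ W_h² (1 − n_h/N_h) s_h²/n_h, with W_h = N_h/N and N = 1550:
  stratum A: (500/1550)²·(1 − 23/500)·189.62²/23 = 155.191
  stratum B: (1050/1550)²·(1 − 128/1050)·194.93²/128 = 119.62
V̂(ȳ_st) = 274.811
SE(ȳ_st) = √274.811 = 16.5774

SE(ȳ_st) ≈ 16.6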